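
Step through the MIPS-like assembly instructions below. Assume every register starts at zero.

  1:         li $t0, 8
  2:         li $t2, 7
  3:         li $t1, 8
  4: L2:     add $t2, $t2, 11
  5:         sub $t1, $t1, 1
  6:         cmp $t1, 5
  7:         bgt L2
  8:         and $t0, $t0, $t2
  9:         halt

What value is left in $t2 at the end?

40

li $t0, 8 → $t0=8
li $t2, 7 → $t2=7
li $t1, 8 → $t1=8
add $t2, $t2, 11 → $t2=7+11=18
sub $t1, $t1, 1 → $t1=8-1=7
cmp $t1, 5  (cmp 7,5)
bgt L2: taken
add $t2, $t2, 11 → $t2=18+11=29
sub $t1, $t1, 1 → $t1=7-1=6
cmp $t1, 5  (cmp 6,5)
bgt L2: taken
add $t2, $t2, 11 → $t2=29+11=40
sub $t1, $t1, 1 → $t1=6-1=5
cmp $t1, 5  (cmp 5,5)
bgt L2: not taken
and $t0, $t0, $t2 → $t0=8&40=8
halt.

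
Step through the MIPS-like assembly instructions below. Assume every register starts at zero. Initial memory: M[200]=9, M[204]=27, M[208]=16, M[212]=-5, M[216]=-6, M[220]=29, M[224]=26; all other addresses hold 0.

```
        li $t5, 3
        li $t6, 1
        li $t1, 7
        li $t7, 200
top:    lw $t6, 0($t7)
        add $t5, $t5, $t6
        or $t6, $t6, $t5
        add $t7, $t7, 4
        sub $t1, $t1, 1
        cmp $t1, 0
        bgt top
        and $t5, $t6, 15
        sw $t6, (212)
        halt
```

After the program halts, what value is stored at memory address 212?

123

li $t5, 3 → $t5=3
li $t6, 1 → $t6=1
li $t1, 7 → $t1=7
li $t7, 200 → $t7=200
lw $t6, 0($t7) → $t6=M[200]=9
add $t5, $t5, $t6 → $t5=3+9=12
or $t6, $t6, $t5 → $t6=9|12=13
add $t7, $t7, 4 → $t7=200+4=204
sub $t1, $t1, 1 → $t1=7-1=6
cmp $t1, 0  (cmp 6,0)
bgt top: taken
lw $t6, 0($t7) → $t6=M[204]=27
add $t5, $t5, $t6 → $t5=12+27=39
or $t6, $t6, $t5 → $t6=27|39=63
add $t7, $t7, 4 → $t7=204+4=208
sub $t1, $t1, 1 → $t1=6-1=5
cmp $t1, 0  (cmp 5,0)
bgt top: taken
lw $t6, 0($t7) → $t6=M[208]=16
add $t5, $t5, $t6 → $t5=39+16=55
or $t6, $t6, $t5 → $t6=16|55=55
add $t7, $t7, 4 → $t7=208+4=212
sub $t1, $t1, 1 → $t1=5-1=4
cmp $t1, 0  (cmp 4,0)
bgt top: taken
lw $t6, 0($t7) → $t6=M[212]=-5
add $t5, $t5, $t6 → $t5=55+(-5)=50
or $t6, $t6, $t5 → $t6=(-5)|50=-5
add $t7, $t7, 4 → $t7=212+4=216
sub $t1, $t1, 1 → $t1=4-1=3
cmp $t1, 0  (cmp 3,0)
bgt top: taken
lw $t6, 0($t7) → $t6=M[216]=-6
add $t5, $t5, $t6 → $t5=50+(-6)=44
or $t6, $t6, $t5 → $t6=(-6)|44=-2
add $t7, $t7, 4 → $t7=216+4=220
sub $t1, $t1, 1 → $t1=3-1=2
cmp $t1, 0  (cmp 2,0)
bgt top: taken
lw $t6, 0($t7) → $t6=M[220]=29
add $t5, $t5, $t6 → $t5=44+29=73
or $t6, $t6, $t5 → $t6=29|73=93
add $t7, $t7, 4 → $t7=220+4=224
sub $t1, $t1, 1 → $t1=2-1=1
cmp $t1, 0  (cmp 1,0)
bgt top: taken
lw $t6, 0($t7) → $t6=M[224]=26
add $t5, $t5, $t6 → $t5=73+26=99
or $t6, $t6, $t5 → $t6=26|99=123
add $t7, $t7, 4 → $t7=224+4=228
sub $t1, $t1, 1 → $t1=1-1=0
cmp $t1, 0  (cmp 0,0)
bgt top: not taken
and $t5, $t6, 15 → $t5=123&15=11
sw $t6, (212) → M[212]=123
halt.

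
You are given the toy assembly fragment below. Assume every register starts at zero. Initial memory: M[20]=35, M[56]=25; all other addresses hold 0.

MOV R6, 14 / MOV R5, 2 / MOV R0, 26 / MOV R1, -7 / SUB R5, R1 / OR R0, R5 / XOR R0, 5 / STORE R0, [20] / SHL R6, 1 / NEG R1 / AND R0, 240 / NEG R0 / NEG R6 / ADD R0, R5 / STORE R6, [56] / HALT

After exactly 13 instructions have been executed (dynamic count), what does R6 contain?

-28

after MOV R6, 14: R6=14
after MOV R5, 2: R5=2
after MOV R0, 26: R0=26
after MOV R1, -7: R1=-7
after SUB R5, R1: R5=2-(-7)=9
after OR R0, R5: R0=26|9=27
after XOR R0, 5: R0=27^5=30
STORE R0, [20] → M[20]=30
after SHL R6, 1: R6=14<<1=28
after NEG R1: R1=-(-7)=7
after AND R0, 240: R0=30&240=16
after NEG R0: R0=-(16)=-16
after NEG R6: R6=-(28)=-28
After step 13: R6 = -28.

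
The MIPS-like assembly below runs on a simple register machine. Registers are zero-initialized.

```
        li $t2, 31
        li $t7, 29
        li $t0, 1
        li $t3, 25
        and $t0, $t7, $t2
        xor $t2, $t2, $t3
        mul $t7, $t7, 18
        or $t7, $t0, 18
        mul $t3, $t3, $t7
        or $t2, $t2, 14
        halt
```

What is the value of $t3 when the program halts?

775

$t2=31
$t7=29
$t0=1
$t3=25
$t0=29&31=29
$t2=31^25=6
$t7=29*18=522
$t7=29|18=31
$t3=25*31=775
$t2=6|14=14
halt.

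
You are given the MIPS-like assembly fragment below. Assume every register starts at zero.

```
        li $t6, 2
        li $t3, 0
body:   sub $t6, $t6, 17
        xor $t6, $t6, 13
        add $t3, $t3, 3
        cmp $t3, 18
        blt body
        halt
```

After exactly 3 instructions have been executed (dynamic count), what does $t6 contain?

after li $t6, 2: $t6=2
after li $t3, 0: $t3=0
after sub $t6, $t6, 17: $t6=2-17=-15
After step 3: $t6 = -15.

-15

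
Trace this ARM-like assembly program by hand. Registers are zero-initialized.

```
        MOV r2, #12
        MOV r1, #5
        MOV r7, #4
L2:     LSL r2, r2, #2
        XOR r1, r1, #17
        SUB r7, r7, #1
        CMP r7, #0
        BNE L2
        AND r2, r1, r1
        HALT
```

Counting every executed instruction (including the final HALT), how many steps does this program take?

25

r2=12
r1=5
r7=4
r2=12<<2=48
r1=5^17=20
r7=4-1=3
CMP r7, #0  (cmp 3,0)
BNE L2: taken
r2=48<<2=192
r1=20^17=5
r7=3-1=2
CMP r7, #0  (cmp 2,0)
BNE L2: taken
r2=192<<2=768
r1=5^17=20
r7=2-1=1
CMP r7, #0  (cmp 1,0)
BNE L2: taken
r2=768<<2=3072
r1=20^17=5
r7=1-1=0
CMP r7, #0  (cmp 0,0)
BNE L2: not taken
r2=5&5=5
halt.
Total executed instructions: 25.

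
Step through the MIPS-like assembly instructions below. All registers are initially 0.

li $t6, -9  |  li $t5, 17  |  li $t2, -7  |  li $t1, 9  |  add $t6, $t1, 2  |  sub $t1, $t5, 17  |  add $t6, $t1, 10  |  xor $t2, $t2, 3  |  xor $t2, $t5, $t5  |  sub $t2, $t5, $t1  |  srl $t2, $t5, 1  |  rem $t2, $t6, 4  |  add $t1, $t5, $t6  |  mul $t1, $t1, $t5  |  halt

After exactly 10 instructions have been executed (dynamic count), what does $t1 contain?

$t6=-9
$t5=17
$t2=-7
$t1=9
$t6=9+2=11
$t1=17-17=0
$t6=0+10=10
$t2=(-7)^3=-6
$t2=17^17=0
$t2=17-0=17
After step 10: $t1 = 0.

0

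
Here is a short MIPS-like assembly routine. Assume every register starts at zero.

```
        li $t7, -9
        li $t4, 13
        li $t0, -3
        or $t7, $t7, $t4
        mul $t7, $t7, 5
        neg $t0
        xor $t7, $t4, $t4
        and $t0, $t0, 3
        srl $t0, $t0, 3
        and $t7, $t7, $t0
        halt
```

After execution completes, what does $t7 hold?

0

$t7=-9
$t4=13
$t0=-3
$t7=(-9)|13=-1
$t7=(-1)*5=-5
$t0=-(-3)=3
$t7=13^13=0
$t0=3&3=3
$t0=3>>3=0
$t7=0&0=0
halt.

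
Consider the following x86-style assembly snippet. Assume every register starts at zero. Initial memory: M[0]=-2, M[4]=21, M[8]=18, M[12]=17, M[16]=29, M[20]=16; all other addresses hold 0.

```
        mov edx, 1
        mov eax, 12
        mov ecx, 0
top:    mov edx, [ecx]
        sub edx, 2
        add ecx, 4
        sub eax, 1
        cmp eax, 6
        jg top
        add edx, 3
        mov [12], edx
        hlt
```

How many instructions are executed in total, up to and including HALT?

mov edx, 1 → edx=1
mov eax, 12 → eax=12
mov ecx, 0 → ecx=0
mov edx, [ecx] → edx=M[0]=-2
sub edx, 2 → edx=(-2)-2=-4
add ecx, 4 → ecx=0+4=4
sub eax, 1 → eax=12-1=11
cmp eax, 6  (cmp 11,6)
jg top: taken
mov edx, [ecx] → edx=M[4]=21
sub edx, 2 → edx=21-2=19
add ecx, 4 → ecx=4+4=8
sub eax, 1 → eax=11-1=10
cmp eax, 6  (cmp 10,6)
jg top: taken
mov edx, [ecx] → edx=M[8]=18
sub edx, 2 → edx=18-2=16
add ecx, 4 → ecx=8+4=12
sub eax, 1 → eax=10-1=9
cmp eax, 6  (cmp 9,6)
jg top: taken
mov edx, [ecx] → edx=M[12]=17
sub edx, 2 → edx=17-2=15
add ecx, 4 → ecx=12+4=16
sub eax, 1 → eax=9-1=8
cmp eax, 6  (cmp 8,6)
jg top: taken
mov edx, [ecx] → edx=M[16]=29
sub edx, 2 → edx=29-2=27
add ecx, 4 → ecx=16+4=20
sub eax, 1 → eax=8-1=7
cmp eax, 6  (cmp 7,6)
jg top: taken
mov edx, [ecx] → edx=M[20]=16
sub edx, 2 → edx=16-2=14
add ecx, 4 → ecx=20+4=24
sub eax, 1 → eax=7-1=6
cmp eax, 6  (cmp 6,6)
jg top: not taken
add edx, 3 → edx=14+3=17
mov [12], edx → M[12]=17
halt.
Total executed instructions: 42.

42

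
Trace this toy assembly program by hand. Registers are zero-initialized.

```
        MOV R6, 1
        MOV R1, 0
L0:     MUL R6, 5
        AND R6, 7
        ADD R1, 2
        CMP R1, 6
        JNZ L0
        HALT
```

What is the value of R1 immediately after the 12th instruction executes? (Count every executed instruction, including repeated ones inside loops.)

4

MOV R6, 1 → R6=1
MOV R1, 0 → R1=0
MUL R6, 5 → R6=1*5=5
AND R6, 7 → R6=5&7=5
ADD R1, 2 → R1=0+2=2
CMP R1, 6  (cmp 2,6)
JNZ L0: taken
MUL R6, 5 → R6=5*5=25
AND R6, 7 → R6=25&7=1
ADD R1, 2 → R1=2+2=4
CMP R1, 6  (cmp 4,6)
JNZ L0: taken
After step 12: R1 = 4.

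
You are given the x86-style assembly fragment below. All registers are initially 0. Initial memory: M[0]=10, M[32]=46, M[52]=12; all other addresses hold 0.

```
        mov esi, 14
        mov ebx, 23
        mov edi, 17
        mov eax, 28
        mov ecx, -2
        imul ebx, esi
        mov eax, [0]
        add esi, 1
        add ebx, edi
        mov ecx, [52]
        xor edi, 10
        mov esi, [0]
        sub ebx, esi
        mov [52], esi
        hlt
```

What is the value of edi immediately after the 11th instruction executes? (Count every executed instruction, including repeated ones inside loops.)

27

esi=14
ebx=23
edi=17
eax=28
ecx=-2
ebx=23*14=322
eax=M[0]=10
esi=14+1=15
ebx=322+17=339
ecx=M[52]=12
edi=17^10=27
After step 11: edi = 27.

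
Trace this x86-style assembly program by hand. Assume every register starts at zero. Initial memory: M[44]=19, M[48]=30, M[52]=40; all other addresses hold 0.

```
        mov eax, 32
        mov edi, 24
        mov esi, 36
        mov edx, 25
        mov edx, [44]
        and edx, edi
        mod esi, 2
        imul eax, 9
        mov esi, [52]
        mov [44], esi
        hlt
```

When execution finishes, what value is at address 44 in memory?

mov eax, 32 → eax=32
mov edi, 24 → edi=24
mov esi, 36 → esi=36
mov edx, 25 → edx=25
mov edx, [44] → edx=M[44]=19
and edx, edi → edx=19&24=16
mod esi, 2 → esi=36%2=0
imul eax, 9 → eax=32*9=288
mov esi, [52] → esi=M[52]=40
mov [44], esi → M[44]=40
halt.

40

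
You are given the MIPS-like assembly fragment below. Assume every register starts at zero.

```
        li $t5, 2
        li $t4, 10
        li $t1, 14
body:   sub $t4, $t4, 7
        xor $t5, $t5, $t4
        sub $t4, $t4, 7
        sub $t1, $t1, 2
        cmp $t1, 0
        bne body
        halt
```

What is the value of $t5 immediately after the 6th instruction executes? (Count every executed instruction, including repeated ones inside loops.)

1

li $t5, 2 → $t5=2
li $t4, 10 → $t4=10
li $t1, 14 → $t1=14
sub $t4, $t4, 7 → $t4=10-7=3
xor $t5, $t5, $t4 → $t5=2^3=1
sub $t4, $t4, 7 → $t4=3-7=-4
After step 6: $t5 = 1.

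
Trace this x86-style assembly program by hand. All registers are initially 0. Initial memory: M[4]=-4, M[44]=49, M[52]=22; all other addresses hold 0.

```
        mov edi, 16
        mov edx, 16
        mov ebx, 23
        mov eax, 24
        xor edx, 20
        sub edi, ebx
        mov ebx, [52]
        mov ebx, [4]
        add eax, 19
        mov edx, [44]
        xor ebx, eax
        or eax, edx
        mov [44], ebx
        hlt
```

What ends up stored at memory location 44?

-41

after mov edi, 16: edi=16
after mov edx, 16: edx=16
after mov ebx, 23: ebx=23
after mov eax, 24: eax=24
after xor edx, 20: edx=16^20=4
after sub edi, ebx: edi=16-23=-7
after mov ebx, [52]: ebx=M[52]=22
after mov ebx, [4]: ebx=M[4]=-4
after add eax, 19: eax=24+19=43
after mov edx, [44]: edx=M[44]=49
after xor ebx, eax: ebx=(-4)^43=-41
after or eax, edx: eax=43|49=59
mov [44], ebx → M[44]=-41
halt.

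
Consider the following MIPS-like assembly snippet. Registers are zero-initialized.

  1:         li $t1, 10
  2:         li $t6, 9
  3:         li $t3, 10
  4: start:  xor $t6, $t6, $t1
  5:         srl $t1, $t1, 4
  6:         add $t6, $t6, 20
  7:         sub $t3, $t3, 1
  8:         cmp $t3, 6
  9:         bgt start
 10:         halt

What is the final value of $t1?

0

li $t1, 10 → $t1=10
li $t6, 9 → $t6=9
li $t3, 10 → $t3=10
xor $t6, $t6, $t1 → $t6=9^10=3
srl $t1, $t1, 4 → $t1=10>>4=0
add $t6, $t6, 20 → $t6=3+20=23
sub $t3, $t3, 1 → $t3=10-1=9
cmp $t3, 6  (cmp 9,6)
bgt start: taken
xor $t6, $t6, $t1 → $t6=23^0=23
srl $t1, $t1, 4 → $t1=0>>4=0
add $t6, $t6, 20 → $t6=23+20=43
sub $t3, $t3, 1 → $t3=9-1=8
cmp $t3, 6  (cmp 8,6)
bgt start: taken
xor $t6, $t6, $t1 → $t6=43^0=43
srl $t1, $t1, 4 → $t1=0>>4=0
add $t6, $t6, 20 → $t6=43+20=63
sub $t3, $t3, 1 → $t3=8-1=7
cmp $t3, 6  (cmp 7,6)
bgt start: taken
xor $t6, $t6, $t1 → $t6=63^0=63
srl $t1, $t1, 4 → $t1=0>>4=0
add $t6, $t6, 20 → $t6=63+20=83
sub $t3, $t3, 1 → $t3=7-1=6
cmp $t3, 6  (cmp 6,6)
bgt start: not taken
halt.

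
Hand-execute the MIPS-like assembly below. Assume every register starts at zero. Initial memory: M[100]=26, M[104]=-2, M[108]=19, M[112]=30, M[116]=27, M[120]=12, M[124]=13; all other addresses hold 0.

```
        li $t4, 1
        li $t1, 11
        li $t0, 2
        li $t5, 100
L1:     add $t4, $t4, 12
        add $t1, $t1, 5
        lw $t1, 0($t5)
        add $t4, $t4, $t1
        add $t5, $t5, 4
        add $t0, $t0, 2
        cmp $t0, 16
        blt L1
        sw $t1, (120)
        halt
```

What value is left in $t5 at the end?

after li $t4, 1: $t4=1
after li $t1, 11: $t1=11
after li $t0, 2: $t0=2
after li $t5, 100: $t5=100
after add $t4, $t4, 12: $t4=1+12=13
after add $t1, $t1, 5: $t1=11+5=16
after lw $t1, 0($t5): $t1=M[100]=26
after add $t4, $t4, $t1: $t4=13+26=39
after add $t5, $t5, 4: $t5=100+4=104
after add $t0, $t0, 2: $t0=2+2=4
cmp $t0, 16  (cmp 4,16)
blt L1: taken
after add $t4, $t4, 12: $t4=39+12=51
after add $t1, $t1, 5: $t1=26+5=31
after lw $t1, 0($t5): $t1=M[104]=-2
after add $t4, $t4, $t1: $t4=51+(-2)=49
after add $t5, $t5, 4: $t5=104+4=108
after add $t0, $t0, 2: $t0=4+2=6
cmp $t0, 16  (cmp 6,16)
blt L1: taken
after add $t4, $t4, 12: $t4=49+12=61
after add $t1, $t1, 5: $t1=(-2)+5=3
after lw $t1, 0($t5): $t1=M[108]=19
after add $t4, $t4, $t1: $t4=61+19=80
after add $t5, $t5, 4: $t5=108+4=112
after add $t0, $t0, 2: $t0=6+2=8
cmp $t0, 16  (cmp 8,16)
blt L1: taken
after add $t4, $t4, 12: $t4=80+12=92
after add $t1, $t1, 5: $t1=19+5=24
after lw $t1, 0($t5): $t1=M[112]=30
after add $t4, $t4, $t1: $t4=92+30=122
after add $t5, $t5, 4: $t5=112+4=116
after add $t0, $t0, 2: $t0=8+2=10
cmp $t0, 16  (cmp 10,16)
blt L1: taken
after add $t4, $t4, 12: $t4=122+12=134
after add $t1, $t1, 5: $t1=30+5=35
after lw $t1, 0($t5): $t1=M[116]=27
after add $t4, $t4, $t1: $t4=134+27=161
after add $t5, $t5, 4: $t5=116+4=120
after add $t0, $t0, 2: $t0=10+2=12
cmp $t0, 16  (cmp 12,16)
blt L1: taken
after add $t4, $t4, 12: $t4=161+12=173
after add $t1, $t1, 5: $t1=27+5=32
after lw $t1, 0($t5): $t1=M[120]=12
after add $t4, $t4, $t1: $t4=173+12=185
after add $t5, $t5, 4: $t5=120+4=124
after add $t0, $t0, 2: $t0=12+2=14
cmp $t0, 16  (cmp 14,16)
blt L1: taken
after add $t4, $t4, 12: $t4=185+12=197
after add $t1, $t1, 5: $t1=12+5=17
after lw $t1, 0($t5): $t1=M[124]=13
after add $t4, $t4, $t1: $t4=197+13=210
after add $t5, $t5, 4: $t5=124+4=128
after add $t0, $t0, 2: $t0=14+2=16
cmp $t0, 16  (cmp 16,16)
blt L1: not taken
sw $t1, (120) → M[120]=13
halt.

128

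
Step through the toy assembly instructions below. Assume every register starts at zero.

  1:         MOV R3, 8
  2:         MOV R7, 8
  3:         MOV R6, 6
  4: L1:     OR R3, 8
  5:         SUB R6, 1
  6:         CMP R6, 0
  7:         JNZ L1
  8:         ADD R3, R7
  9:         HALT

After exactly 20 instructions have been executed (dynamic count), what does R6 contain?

R3=8
R7=8
R6=6
R3=8|8=8
R6=6-1=5
CMP R6, 0  (cmp 5,0)
JNZ L1: taken
R3=8|8=8
R6=5-1=4
CMP R6, 0  (cmp 4,0)
JNZ L1: taken
R3=8|8=8
R6=4-1=3
CMP R6, 0  (cmp 3,0)
JNZ L1: taken
R3=8|8=8
R6=3-1=2
CMP R6, 0  (cmp 2,0)
JNZ L1: taken
R3=8|8=8
After step 20: R6 = 2.

2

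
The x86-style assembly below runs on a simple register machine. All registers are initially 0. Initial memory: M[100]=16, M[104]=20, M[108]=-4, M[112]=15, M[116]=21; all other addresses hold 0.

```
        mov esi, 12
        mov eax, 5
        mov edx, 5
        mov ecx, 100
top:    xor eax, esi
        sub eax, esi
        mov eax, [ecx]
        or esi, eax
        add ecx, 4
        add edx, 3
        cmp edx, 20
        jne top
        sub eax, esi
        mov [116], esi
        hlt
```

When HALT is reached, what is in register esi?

esi=12
eax=5
edx=5
ecx=100
eax=5^12=9
eax=9-12=-3
eax=M[100]=16
esi=12|16=28
ecx=100+4=104
edx=5+3=8
cmp edx, 20  (cmp 8,20)
jne top: taken
eax=16^28=12
eax=12-28=-16
eax=M[104]=20
esi=28|20=28
ecx=104+4=108
edx=8+3=11
cmp edx, 20  (cmp 11,20)
jne top: taken
eax=20^28=8
eax=8-28=-20
eax=M[108]=-4
esi=28|(-4)=-4
ecx=108+4=112
edx=11+3=14
cmp edx, 20  (cmp 14,20)
jne top: taken
eax=(-4)^(-4)=0
eax=0-(-4)=4
eax=M[112]=15
esi=(-4)|15=-1
ecx=112+4=116
edx=14+3=17
cmp edx, 20  (cmp 17,20)
jne top: taken
eax=15^(-1)=-16
eax=(-16)-(-1)=-15
eax=M[116]=21
esi=(-1)|21=-1
ecx=116+4=120
edx=17+3=20
cmp edx, 20  (cmp 20,20)
jne top: not taken
eax=21-(-1)=22
mov [116], esi → M[116]=-1
halt.

-1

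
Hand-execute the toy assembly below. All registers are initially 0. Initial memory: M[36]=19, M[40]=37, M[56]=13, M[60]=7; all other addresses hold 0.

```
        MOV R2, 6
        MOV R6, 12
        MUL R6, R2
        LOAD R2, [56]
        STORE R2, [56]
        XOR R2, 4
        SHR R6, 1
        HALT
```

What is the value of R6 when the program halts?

36

R2=6
R6=12
R6=12*6=72
R2=M[56]=13
STORE R2, [56] → M[56]=13
R2=13^4=9
R6=72>>1=36
halt.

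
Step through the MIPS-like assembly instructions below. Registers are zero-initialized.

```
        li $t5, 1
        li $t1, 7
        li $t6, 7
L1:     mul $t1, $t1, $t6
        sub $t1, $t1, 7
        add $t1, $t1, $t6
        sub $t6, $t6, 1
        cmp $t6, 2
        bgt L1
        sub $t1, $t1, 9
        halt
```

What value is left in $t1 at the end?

17534

li $t5, 1 → $t5=1
li $t1, 7 → $t1=7
li $t6, 7 → $t6=7
mul $t1, $t1, $t6 → $t1=7*7=49
sub $t1, $t1, 7 → $t1=49-7=42
add $t1, $t1, $t6 → $t1=42+7=49
sub $t6, $t6, 1 → $t6=7-1=6
cmp $t6, 2  (cmp 6,2)
bgt L1: taken
mul $t1, $t1, $t6 → $t1=49*6=294
sub $t1, $t1, 7 → $t1=294-7=287
add $t1, $t1, $t6 → $t1=287+6=293
sub $t6, $t6, 1 → $t6=6-1=5
cmp $t6, 2  (cmp 5,2)
bgt L1: taken
mul $t1, $t1, $t6 → $t1=293*5=1465
sub $t1, $t1, 7 → $t1=1465-7=1458
add $t1, $t1, $t6 → $t1=1458+5=1463
sub $t6, $t6, 1 → $t6=5-1=4
cmp $t6, 2  (cmp 4,2)
bgt L1: taken
mul $t1, $t1, $t6 → $t1=1463*4=5852
sub $t1, $t1, 7 → $t1=5852-7=5845
add $t1, $t1, $t6 → $t1=5845+4=5849
sub $t6, $t6, 1 → $t6=4-1=3
cmp $t6, 2  (cmp 3,2)
bgt L1: taken
mul $t1, $t1, $t6 → $t1=5849*3=17547
sub $t1, $t1, 7 → $t1=17547-7=17540
add $t1, $t1, $t6 → $t1=17540+3=17543
sub $t6, $t6, 1 → $t6=3-1=2
cmp $t6, 2  (cmp 2,2)
bgt L1: not taken
sub $t1, $t1, 9 → $t1=17543-9=17534
halt.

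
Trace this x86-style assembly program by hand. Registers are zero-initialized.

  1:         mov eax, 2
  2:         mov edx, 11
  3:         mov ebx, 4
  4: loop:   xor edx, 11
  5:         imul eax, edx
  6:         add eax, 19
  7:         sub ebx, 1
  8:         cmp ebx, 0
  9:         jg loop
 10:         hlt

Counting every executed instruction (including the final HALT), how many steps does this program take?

28

mov eax, 2 → eax=2
mov edx, 11 → edx=11
mov ebx, 4 → ebx=4
xor edx, 11 → edx=11^11=0
imul eax, edx → eax=2*0=0
add eax, 19 → eax=0+19=19
sub ebx, 1 → ebx=4-1=3
cmp ebx, 0  (cmp 3,0)
jg loop: taken
xor edx, 11 → edx=0^11=11
imul eax, edx → eax=19*11=209
add eax, 19 → eax=209+19=228
sub ebx, 1 → ebx=3-1=2
cmp ebx, 0  (cmp 2,0)
jg loop: taken
xor edx, 11 → edx=11^11=0
imul eax, edx → eax=228*0=0
add eax, 19 → eax=0+19=19
sub ebx, 1 → ebx=2-1=1
cmp ebx, 0  (cmp 1,0)
jg loop: taken
xor edx, 11 → edx=0^11=11
imul eax, edx → eax=19*11=209
add eax, 19 → eax=209+19=228
sub ebx, 1 → ebx=1-1=0
cmp ebx, 0  (cmp 0,0)
jg loop: not taken
halt.
Total executed instructions: 28.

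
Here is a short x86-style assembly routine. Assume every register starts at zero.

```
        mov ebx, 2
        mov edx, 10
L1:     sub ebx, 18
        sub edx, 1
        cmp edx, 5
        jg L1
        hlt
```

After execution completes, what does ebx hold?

-88

mov ebx, 2 → ebx=2
mov edx, 10 → edx=10
sub ebx, 18 → ebx=2-18=-16
sub edx, 1 → edx=10-1=9
cmp edx, 5  (cmp 9,5)
jg L1: taken
sub ebx, 18 → ebx=(-16)-18=-34
sub edx, 1 → edx=9-1=8
cmp edx, 5  (cmp 8,5)
jg L1: taken
sub ebx, 18 → ebx=(-34)-18=-52
sub edx, 1 → edx=8-1=7
cmp edx, 5  (cmp 7,5)
jg L1: taken
sub ebx, 18 → ebx=(-52)-18=-70
sub edx, 1 → edx=7-1=6
cmp edx, 5  (cmp 6,5)
jg L1: taken
sub ebx, 18 → ebx=(-70)-18=-88
sub edx, 1 → edx=6-1=5
cmp edx, 5  (cmp 5,5)
jg L1: not taken
halt.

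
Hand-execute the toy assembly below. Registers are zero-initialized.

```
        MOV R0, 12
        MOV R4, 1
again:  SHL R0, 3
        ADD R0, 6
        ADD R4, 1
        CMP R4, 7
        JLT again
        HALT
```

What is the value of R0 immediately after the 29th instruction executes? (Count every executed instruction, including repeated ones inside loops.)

3370422

after MOV R0, 12: R0=12
after MOV R4, 1: R4=1
after SHL R0, 3: R0=12<<3=96
after ADD R0, 6: R0=96+6=102
after ADD R4, 1: R4=1+1=2
CMP R4, 7  (cmp 2,7)
JLT again: taken
after SHL R0, 3: R0=102<<3=816
after ADD R0, 6: R0=816+6=822
after ADD R4, 1: R4=2+1=3
CMP R4, 7  (cmp 3,7)
JLT again: taken
after SHL R0, 3: R0=822<<3=6576
after ADD R0, 6: R0=6576+6=6582
after ADD R4, 1: R4=3+1=4
CMP R4, 7  (cmp 4,7)
JLT again: taken
after SHL R0, 3: R0=6582<<3=52656
after ADD R0, 6: R0=52656+6=52662
after ADD R4, 1: R4=4+1=5
CMP R4, 7  (cmp 5,7)
JLT again: taken
after SHL R0, 3: R0=52662<<3=421296
after ADD R0, 6: R0=421296+6=421302
after ADD R4, 1: R4=5+1=6
CMP R4, 7  (cmp 6,7)
JLT again: taken
after SHL R0, 3: R0=421302<<3=3370416
after ADD R0, 6: R0=3370416+6=3370422
After step 29: R0 = 3370422.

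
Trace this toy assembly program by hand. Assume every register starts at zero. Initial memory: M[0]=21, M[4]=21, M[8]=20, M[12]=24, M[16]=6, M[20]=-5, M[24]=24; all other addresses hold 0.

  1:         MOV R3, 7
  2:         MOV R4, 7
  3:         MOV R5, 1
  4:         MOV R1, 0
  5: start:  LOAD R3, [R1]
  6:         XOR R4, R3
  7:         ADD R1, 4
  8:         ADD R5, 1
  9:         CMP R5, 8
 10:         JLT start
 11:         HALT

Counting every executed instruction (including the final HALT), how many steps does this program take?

R3=7
R4=7
R5=1
R1=0
R3=M[0]=21
R4=7^21=18
R1=0+4=4
R5=1+1=2
CMP R5, 8  (cmp 2,8)
JLT start: taken
R3=M[4]=21
R4=18^21=7
R1=4+4=8
R5=2+1=3
CMP R5, 8  (cmp 3,8)
JLT start: taken
R3=M[8]=20
R4=7^20=19
R1=8+4=12
R5=3+1=4
CMP R5, 8  (cmp 4,8)
JLT start: taken
R3=M[12]=24
R4=19^24=11
R1=12+4=16
R5=4+1=5
CMP R5, 8  (cmp 5,8)
JLT start: taken
R3=M[16]=6
R4=11^6=13
R1=16+4=20
R5=5+1=6
CMP R5, 8  (cmp 6,8)
JLT start: taken
R3=M[20]=-5
R4=13^(-5)=-10
R1=20+4=24
R5=6+1=7
CMP R5, 8  (cmp 7,8)
JLT start: taken
R3=M[24]=24
R4=(-10)^24=-18
R1=24+4=28
R5=7+1=8
CMP R5, 8  (cmp 8,8)
JLT start: not taken
halt.
Total executed instructions: 47.

47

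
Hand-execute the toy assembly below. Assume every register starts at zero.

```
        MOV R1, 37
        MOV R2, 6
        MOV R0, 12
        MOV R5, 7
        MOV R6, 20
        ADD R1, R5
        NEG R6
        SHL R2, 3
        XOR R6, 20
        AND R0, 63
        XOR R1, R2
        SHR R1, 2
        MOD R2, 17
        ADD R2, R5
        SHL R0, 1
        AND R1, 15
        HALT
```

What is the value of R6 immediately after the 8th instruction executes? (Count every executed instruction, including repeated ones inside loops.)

-20

after MOV R1, 37: R1=37
after MOV R2, 6: R2=6
after MOV R0, 12: R0=12
after MOV R5, 7: R5=7
after MOV R6, 20: R6=20
after ADD R1, R5: R1=37+7=44
after NEG R6: R6=-(20)=-20
after SHL R2, 3: R2=6<<3=48
After step 8: R6 = -20.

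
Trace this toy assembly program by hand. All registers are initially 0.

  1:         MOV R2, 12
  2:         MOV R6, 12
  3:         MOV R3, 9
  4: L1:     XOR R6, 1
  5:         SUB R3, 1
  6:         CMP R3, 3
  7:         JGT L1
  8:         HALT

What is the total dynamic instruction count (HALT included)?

28

after MOV R2, 12: R2=12
after MOV R6, 12: R6=12
after MOV R3, 9: R3=9
after XOR R6, 1: R6=12^1=13
after SUB R3, 1: R3=9-1=8
CMP R3, 3  (cmp 8,3)
JGT L1: taken
after XOR R6, 1: R6=13^1=12
after SUB R3, 1: R3=8-1=7
CMP R3, 3  (cmp 7,3)
JGT L1: taken
after XOR R6, 1: R6=12^1=13
after SUB R3, 1: R3=7-1=6
CMP R3, 3  (cmp 6,3)
JGT L1: taken
after XOR R6, 1: R6=13^1=12
after SUB R3, 1: R3=6-1=5
CMP R3, 3  (cmp 5,3)
JGT L1: taken
after XOR R6, 1: R6=12^1=13
after SUB R3, 1: R3=5-1=4
CMP R3, 3  (cmp 4,3)
JGT L1: taken
after XOR R6, 1: R6=13^1=12
after SUB R3, 1: R3=4-1=3
CMP R3, 3  (cmp 3,3)
JGT L1: not taken
halt.
Total executed instructions: 28.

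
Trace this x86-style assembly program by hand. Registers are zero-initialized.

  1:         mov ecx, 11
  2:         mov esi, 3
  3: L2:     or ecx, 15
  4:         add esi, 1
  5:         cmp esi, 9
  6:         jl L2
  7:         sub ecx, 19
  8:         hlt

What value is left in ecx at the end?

-4

after mov ecx, 11: ecx=11
after mov esi, 3: esi=3
after or ecx, 15: ecx=11|15=15
after add esi, 1: esi=3+1=4
cmp esi, 9  (cmp 4,9)
jl L2: taken
after or ecx, 15: ecx=15|15=15
after add esi, 1: esi=4+1=5
cmp esi, 9  (cmp 5,9)
jl L2: taken
after or ecx, 15: ecx=15|15=15
after add esi, 1: esi=5+1=6
cmp esi, 9  (cmp 6,9)
jl L2: taken
after or ecx, 15: ecx=15|15=15
after add esi, 1: esi=6+1=7
cmp esi, 9  (cmp 7,9)
jl L2: taken
after or ecx, 15: ecx=15|15=15
after add esi, 1: esi=7+1=8
cmp esi, 9  (cmp 8,9)
jl L2: taken
after or ecx, 15: ecx=15|15=15
after add esi, 1: esi=8+1=9
cmp esi, 9  (cmp 9,9)
jl L2: not taken
after sub ecx, 19: ecx=15-19=-4
halt.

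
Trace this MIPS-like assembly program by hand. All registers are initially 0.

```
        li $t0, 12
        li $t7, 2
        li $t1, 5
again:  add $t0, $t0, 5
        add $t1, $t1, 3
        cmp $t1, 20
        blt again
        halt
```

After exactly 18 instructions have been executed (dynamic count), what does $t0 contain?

after li $t0, 12: $t0=12
after li $t7, 2: $t7=2
after li $t1, 5: $t1=5
after add $t0, $t0, 5: $t0=12+5=17
after add $t1, $t1, 3: $t1=5+3=8
cmp $t1, 20  (cmp 8,20)
blt again: taken
after add $t0, $t0, 5: $t0=17+5=22
after add $t1, $t1, 3: $t1=8+3=11
cmp $t1, 20  (cmp 11,20)
blt again: taken
after add $t0, $t0, 5: $t0=22+5=27
after add $t1, $t1, 3: $t1=11+3=14
cmp $t1, 20  (cmp 14,20)
blt again: taken
after add $t0, $t0, 5: $t0=27+5=32
after add $t1, $t1, 3: $t1=14+3=17
cmp $t1, 20  (cmp 17,20)
After step 18: $t0 = 32.

32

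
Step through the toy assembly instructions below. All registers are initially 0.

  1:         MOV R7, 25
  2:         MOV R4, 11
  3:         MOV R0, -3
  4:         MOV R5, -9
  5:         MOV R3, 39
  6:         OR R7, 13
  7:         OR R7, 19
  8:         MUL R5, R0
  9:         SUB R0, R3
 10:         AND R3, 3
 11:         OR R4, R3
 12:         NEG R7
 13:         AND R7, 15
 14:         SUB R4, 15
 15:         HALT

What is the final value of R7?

after MOV R7, 25: R7=25
after MOV R4, 11: R4=11
after MOV R0, -3: R0=-3
after MOV R5, -9: R5=-9
after MOV R3, 39: R3=39
after OR R7, 13: R7=25|13=29
after OR R7, 19: R7=29|19=31
after MUL R5, R0: R5=(-9)*(-3)=27
after SUB R0, R3: R0=(-3)-39=-42
after AND R3, 3: R3=39&3=3
after OR R4, R3: R4=11|3=11
after NEG R7: R7=-(31)=-31
after AND R7, 15: R7=(-31)&15=1
after SUB R4, 15: R4=11-15=-4
halt.

1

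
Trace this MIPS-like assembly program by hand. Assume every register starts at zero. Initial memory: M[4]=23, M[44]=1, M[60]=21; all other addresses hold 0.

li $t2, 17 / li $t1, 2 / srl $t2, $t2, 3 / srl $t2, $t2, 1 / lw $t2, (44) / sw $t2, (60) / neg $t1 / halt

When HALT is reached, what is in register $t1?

-2

$t2=17
$t1=2
$t2=17>>3=2
$t2=2>>1=1
$t2=M[44]=1
sw $t2, (60) → M[60]=1
$t1=-(2)=-2
halt.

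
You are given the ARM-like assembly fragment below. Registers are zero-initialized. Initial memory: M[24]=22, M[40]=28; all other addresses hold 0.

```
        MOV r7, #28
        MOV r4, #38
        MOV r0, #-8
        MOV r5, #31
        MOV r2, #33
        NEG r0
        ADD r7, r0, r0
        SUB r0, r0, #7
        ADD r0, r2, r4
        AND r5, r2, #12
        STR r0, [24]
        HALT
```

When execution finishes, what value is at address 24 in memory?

71

after MOV r7, #28: r7=28
after MOV r4, #38: r4=38
after MOV r0, #-8: r0=-8
after MOV r5, #31: r5=31
after MOV r2, #33: r2=33
after NEG r0: r0=-(-8)=8
after ADD r7, r0, r0: r7=8+8=16
after SUB r0, r0, #7: r0=8-7=1
after ADD r0, r2, r4: r0=33+38=71
after AND r5, r2, #12: r5=33&12=0
STR r0, [24] → M[24]=71
halt.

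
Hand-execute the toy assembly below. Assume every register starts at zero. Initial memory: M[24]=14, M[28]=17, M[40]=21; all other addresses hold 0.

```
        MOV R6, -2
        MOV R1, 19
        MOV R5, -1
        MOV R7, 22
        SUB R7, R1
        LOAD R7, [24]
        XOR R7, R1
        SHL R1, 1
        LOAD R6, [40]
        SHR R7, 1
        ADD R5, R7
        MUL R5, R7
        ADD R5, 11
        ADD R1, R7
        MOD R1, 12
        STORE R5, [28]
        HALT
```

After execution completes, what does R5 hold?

193

MOV R6, -2 → R6=-2
MOV R1, 19 → R1=19
MOV R5, -1 → R5=-1
MOV R7, 22 → R7=22
SUB R7, R1 → R7=22-19=3
LOAD R7, [24] → R7=M[24]=14
XOR R7, R1 → R7=14^19=29
SHL R1, 1 → R1=19<<1=38
LOAD R6, [40] → R6=M[40]=21
SHR R7, 1 → R7=29>>1=14
ADD R5, R7 → R5=(-1)+14=13
MUL R5, R7 → R5=13*14=182
ADD R5, 11 → R5=182+11=193
ADD R1, R7 → R1=38+14=52
MOD R1, 12 → R1=52%12=4
STORE R5, [28] → M[28]=193
halt.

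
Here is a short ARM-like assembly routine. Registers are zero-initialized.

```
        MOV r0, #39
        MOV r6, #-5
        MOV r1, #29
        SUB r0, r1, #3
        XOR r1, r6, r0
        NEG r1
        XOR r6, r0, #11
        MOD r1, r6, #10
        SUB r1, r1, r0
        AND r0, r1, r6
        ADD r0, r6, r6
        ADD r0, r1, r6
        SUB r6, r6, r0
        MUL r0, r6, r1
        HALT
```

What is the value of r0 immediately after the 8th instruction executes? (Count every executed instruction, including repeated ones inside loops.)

r0=39
r6=-5
r1=29
r0=29-3=26
r1=(-5)^26=-31
r1=-(-31)=31
r6=26^11=17
r1=17%10=7
After step 8: r0 = 26.

26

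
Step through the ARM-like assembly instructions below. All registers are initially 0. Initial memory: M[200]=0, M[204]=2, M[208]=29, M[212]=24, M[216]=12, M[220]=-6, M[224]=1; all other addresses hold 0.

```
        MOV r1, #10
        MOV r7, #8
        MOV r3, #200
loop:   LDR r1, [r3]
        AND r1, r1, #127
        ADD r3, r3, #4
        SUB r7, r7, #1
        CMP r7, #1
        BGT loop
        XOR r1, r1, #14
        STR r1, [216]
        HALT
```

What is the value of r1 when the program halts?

r1=10
r7=8
r3=200
r1=M[200]=0
r1=0&127=0
r3=200+4=204
r7=8-1=7
CMP r7, #1  (cmp 7,1)
BGT loop: taken
r1=M[204]=2
r1=2&127=2
r3=204+4=208
r7=7-1=6
CMP r7, #1  (cmp 6,1)
BGT loop: taken
r1=M[208]=29
r1=29&127=29
r3=208+4=212
r7=6-1=5
CMP r7, #1  (cmp 5,1)
BGT loop: taken
r1=M[212]=24
r1=24&127=24
r3=212+4=216
r7=5-1=4
CMP r7, #1  (cmp 4,1)
BGT loop: taken
r1=M[216]=12
r1=12&127=12
r3=216+4=220
r7=4-1=3
CMP r7, #1  (cmp 3,1)
BGT loop: taken
r1=M[220]=-6
r1=(-6)&127=122
r3=220+4=224
r7=3-1=2
CMP r7, #1  (cmp 2,1)
BGT loop: taken
r1=M[224]=1
r1=1&127=1
r3=224+4=228
r7=2-1=1
CMP r7, #1  (cmp 1,1)
BGT loop: not taken
r1=1^14=15
STR r1, [216] → M[216]=15
halt.

15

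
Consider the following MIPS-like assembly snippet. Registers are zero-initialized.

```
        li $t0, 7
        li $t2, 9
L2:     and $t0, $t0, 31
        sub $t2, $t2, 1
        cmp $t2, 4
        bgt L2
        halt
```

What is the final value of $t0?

7

after li $t0, 7: $t0=7
after li $t2, 9: $t2=9
after and $t0, $t0, 31: $t0=7&31=7
after sub $t2, $t2, 1: $t2=9-1=8
cmp $t2, 4  (cmp 8,4)
bgt L2: taken
after and $t0, $t0, 31: $t0=7&31=7
after sub $t2, $t2, 1: $t2=8-1=7
cmp $t2, 4  (cmp 7,4)
bgt L2: taken
after and $t0, $t0, 31: $t0=7&31=7
after sub $t2, $t2, 1: $t2=7-1=6
cmp $t2, 4  (cmp 6,4)
bgt L2: taken
after and $t0, $t0, 31: $t0=7&31=7
after sub $t2, $t2, 1: $t2=6-1=5
cmp $t2, 4  (cmp 5,4)
bgt L2: taken
after and $t0, $t0, 31: $t0=7&31=7
after sub $t2, $t2, 1: $t2=5-1=4
cmp $t2, 4  (cmp 4,4)
bgt L2: not taken
halt.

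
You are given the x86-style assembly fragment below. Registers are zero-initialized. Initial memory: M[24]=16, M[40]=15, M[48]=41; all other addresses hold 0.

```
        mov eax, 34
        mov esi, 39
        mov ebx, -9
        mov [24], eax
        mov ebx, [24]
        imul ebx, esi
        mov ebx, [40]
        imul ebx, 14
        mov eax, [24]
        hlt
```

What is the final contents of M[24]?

after mov eax, 34: eax=34
after mov esi, 39: esi=39
after mov ebx, -9: ebx=-9
mov [24], eax → M[24]=34
after mov ebx, [24]: ebx=M[24]=34
after imul ebx, esi: ebx=34*39=1326
after mov ebx, [40]: ebx=M[40]=15
after imul ebx, 14: ebx=15*14=210
after mov eax, [24]: eax=M[24]=34
halt.

34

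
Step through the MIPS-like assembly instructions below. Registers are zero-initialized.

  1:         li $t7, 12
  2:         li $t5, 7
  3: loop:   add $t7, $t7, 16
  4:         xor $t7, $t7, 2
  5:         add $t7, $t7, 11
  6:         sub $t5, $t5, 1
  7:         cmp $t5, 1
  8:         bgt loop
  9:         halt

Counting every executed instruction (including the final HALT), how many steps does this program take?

39

$t7=12
$t5=7
$t7=12+16=28
$t7=28^2=30
$t7=30+11=41
$t5=7-1=6
cmp $t5, 1  (cmp 6,1)
bgt loop: taken
$t7=41+16=57
$t7=57^2=59
$t7=59+11=70
$t5=6-1=5
cmp $t5, 1  (cmp 5,1)
bgt loop: taken
$t7=70+16=86
$t7=86^2=84
$t7=84+11=95
$t5=5-1=4
cmp $t5, 1  (cmp 4,1)
bgt loop: taken
$t7=95+16=111
$t7=111^2=109
$t7=109+11=120
$t5=4-1=3
cmp $t5, 1  (cmp 3,1)
bgt loop: taken
$t7=120+16=136
$t7=136^2=138
$t7=138+11=149
$t5=3-1=2
cmp $t5, 1  (cmp 2,1)
bgt loop: taken
$t7=149+16=165
$t7=165^2=167
$t7=167+11=178
$t5=2-1=1
cmp $t5, 1  (cmp 1,1)
bgt loop: not taken
halt.
Total executed instructions: 39.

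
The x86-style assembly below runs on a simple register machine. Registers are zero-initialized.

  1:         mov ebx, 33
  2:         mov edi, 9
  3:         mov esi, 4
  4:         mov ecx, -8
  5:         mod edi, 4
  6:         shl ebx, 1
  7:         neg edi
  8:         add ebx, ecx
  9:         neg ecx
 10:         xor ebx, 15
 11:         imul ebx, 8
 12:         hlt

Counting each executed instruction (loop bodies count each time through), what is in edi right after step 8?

ebx=33
edi=9
esi=4
ecx=-8
edi=9%4=1
ebx=33<<1=66
edi=-(1)=-1
ebx=66+(-8)=58
After step 8: edi = -1.

-1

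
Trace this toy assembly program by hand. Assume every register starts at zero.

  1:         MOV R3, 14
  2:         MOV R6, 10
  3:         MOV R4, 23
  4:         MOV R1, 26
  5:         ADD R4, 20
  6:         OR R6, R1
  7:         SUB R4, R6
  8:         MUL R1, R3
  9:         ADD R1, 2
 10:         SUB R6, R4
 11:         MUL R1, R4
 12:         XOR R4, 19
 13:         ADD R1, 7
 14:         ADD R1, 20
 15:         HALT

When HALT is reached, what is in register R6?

9

after MOV R3, 14: R3=14
after MOV R6, 10: R6=10
after MOV R4, 23: R4=23
after MOV R1, 26: R1=26
after ADD R4, 20: R4=23+20=43
after OR R6, R1: R6=10|26=26
after SUB R4, R6: R4=43-26=17
after MUL R1, R3: R1=26*14=364
after ADD R1, 2: R1=364+2=366
after SUB R6, R4: R6=26-17=9
after MUL R1, R4: R1=366*17=6222
after XOR R4, 19: R4=17^19=2
after ADD R1, 7: R1=6222+7=6229
after ADD R1, 20: R1=6229+20=6249
halt.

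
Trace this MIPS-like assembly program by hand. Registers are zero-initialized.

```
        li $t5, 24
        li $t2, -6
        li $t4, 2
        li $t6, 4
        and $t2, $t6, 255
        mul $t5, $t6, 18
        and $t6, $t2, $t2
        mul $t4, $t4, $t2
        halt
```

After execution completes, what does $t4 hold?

8

li $t5, 24 → $t5=24
li $t2, -6 → $t2=-6
li $t4, 2 → $t4=2
li $t6, 4 → $t6=4
and $t2, $t6, 255 → $t2=4&255=4
mul $t5, $t6, 18 → $t5=4*18=72
and $t6, $t2, $t2 → $t6=4&4=4
mul $t4, $t4, $t2 → $t4=2*4=8
halt.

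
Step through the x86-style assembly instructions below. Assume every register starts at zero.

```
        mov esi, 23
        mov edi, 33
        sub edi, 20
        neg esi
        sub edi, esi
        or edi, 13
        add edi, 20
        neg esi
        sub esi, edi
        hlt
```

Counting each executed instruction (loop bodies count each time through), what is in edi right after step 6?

45

mov esi, 23 → esi=23
mov edi, 33 → edi=33
sub edi, 20 → edi=33-20=13
neg esi → esi=-(23)=-23
sub edi, esi → edi=13-(-23)=36
or edi, 13 → edi=36|13=45
After step 6: edi = 45.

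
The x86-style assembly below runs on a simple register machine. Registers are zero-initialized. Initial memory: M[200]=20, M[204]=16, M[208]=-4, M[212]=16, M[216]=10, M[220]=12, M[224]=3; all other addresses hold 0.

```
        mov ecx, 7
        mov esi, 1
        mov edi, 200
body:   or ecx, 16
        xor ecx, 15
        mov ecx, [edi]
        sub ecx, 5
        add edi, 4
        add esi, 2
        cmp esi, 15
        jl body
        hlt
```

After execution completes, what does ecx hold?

ecx=7
esi=1
edi=200
ecx=7|16=23
ecx=23^15=24
ecx=M[200]=20
ecx=20-5=15
edi=200+4=204
esi=1+2=3
cmp esi, 15  (cmp 3,15)
jl body: taken
ecx=15|16=31
ecx=31^15=16
ecx=M[204]=16
ecx=16-5=11
edi=204+4=208
esi=3+2=5
cmp esi, 15  (cmp 5,15)
jl body: taken
ecx=11|16=27
ecx=27^15=20
ecx=M[208]=-4
ecx=(-4)-5=-9
edi=208+4=212
esi=5+2=7
cmp esi, 15  (cmp 7,15)
jl body: taken
ecx=(-9)|16=-9
ecx=(-9)^15=-8
ecx=M[212]=16
ecx=16-5=11
edi=212+4=216
esi=7+2=9
cmp esi, 15  (cmp 9,15)
jl body: taken
ecx=11|16=27
ecx=27^15=20
ecx=M[216]=10
ecx=10-5=5
edi=216+4=220
esi=9+2=11
cmp esi, 15  (cmp 11,15)
jl body: taken
ecx=5|16=21
ecx=21^15=26
ecx=M[220]=12
ecx=12-5=7
edi=220+4=224
esi=11+2=13
cmp esi, 15  (cmp 13,15)
jl body: taken
ecx=7|16=23
ecx=23^15=24
ecx=M[224]=3
ecx=3-5=-2
edi=224+4=228
esi=13+2=15
cmp esi, 15  (cmp 15,15)
jl body: not taken
halt.

-2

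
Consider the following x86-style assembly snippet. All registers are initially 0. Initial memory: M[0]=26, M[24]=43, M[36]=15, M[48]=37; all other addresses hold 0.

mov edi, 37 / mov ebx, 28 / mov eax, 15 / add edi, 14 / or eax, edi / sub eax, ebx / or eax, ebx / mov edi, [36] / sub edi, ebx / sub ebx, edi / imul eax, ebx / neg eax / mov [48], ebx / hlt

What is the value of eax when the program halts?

-2583

edi=37
ebx=28
eax=15
edi=37+14=51
eax=15|51=63
eax=63-28=35
eax=35|28=63
edi=M[36]=15
edi=15-28=-13
ebx=28-(-13)=41
eax=63*41=2583
eax=-(2583)=-2583
mov [48], ebx → M[48]=41
halt.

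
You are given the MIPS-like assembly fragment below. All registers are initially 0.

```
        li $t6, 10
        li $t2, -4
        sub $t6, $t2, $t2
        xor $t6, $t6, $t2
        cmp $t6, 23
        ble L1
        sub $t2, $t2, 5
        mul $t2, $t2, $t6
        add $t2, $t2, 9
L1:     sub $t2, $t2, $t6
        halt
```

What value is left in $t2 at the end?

$t6=10
$t2=-4
$t6=(-4)-(-4)=0
$t6=0^(-4)=-4
cmp $t6, 23  (cmp -4,23)
ble L1: taken
$t2=(-4)-(-4)=0
halt.

0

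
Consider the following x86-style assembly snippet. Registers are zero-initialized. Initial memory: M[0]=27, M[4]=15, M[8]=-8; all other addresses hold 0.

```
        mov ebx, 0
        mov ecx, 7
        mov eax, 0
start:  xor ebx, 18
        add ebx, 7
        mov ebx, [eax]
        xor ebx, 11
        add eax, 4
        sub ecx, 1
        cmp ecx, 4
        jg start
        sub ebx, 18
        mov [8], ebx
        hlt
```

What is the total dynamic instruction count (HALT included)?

30

after mov ebx, 0: ebx=0
after mov ecx, 7: ecx=7
after mov eax, 0: eax=0
after xor ebx, 18: ebx=0^18=18
after add ebx, 7: ebx=18+7=25
after mov ebx, [eax]: ebx=M[0]=27
after xor ebx, 11: ebx=27^11=16
after add eax, 4: eax=0+4=4
after sub ecx, 1: ecx=7-1=6
cmp ecx, 4  (cmp 6,4)
jg start: taken
after xor ebx, 18: ebx=16^18=2
after add ebx, 7: ebx=2+7=9
after mov ebx, [eax]: ebx=M[4]=15
after xor ebx, 11: ebx=15^11=4
after add eax, 4: eax=4+4=8
after sub ecx, 1: ecx=6-1=5
cmp ecx, 4  (cmp 5,4)
jg start: taken
after xor ebx, 18: ebx=4^18=22
after add ebx, 7: ebx=22+7=29
after mov ebx, [eax]: ebx=M[8]=-8
after xor ebx, 11: ebx=(-8)^11=-13
after add eax, 4: eax=8+4=12
after sub ecx, 1: ecx=5-1=4
cmp ecx, 4  (cmp 4,4)
jg start: not taken
after sub ebx, 18: ebx=(-13)-18=-31
mov [8], ebx → M[8]=-31
halt.
Total executed instructions: 30.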